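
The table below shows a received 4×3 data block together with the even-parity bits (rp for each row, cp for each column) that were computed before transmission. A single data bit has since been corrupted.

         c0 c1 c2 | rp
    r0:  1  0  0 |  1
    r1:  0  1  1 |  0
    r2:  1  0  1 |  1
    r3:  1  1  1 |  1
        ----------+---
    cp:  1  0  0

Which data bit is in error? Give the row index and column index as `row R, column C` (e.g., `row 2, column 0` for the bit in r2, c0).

Recompute each row's even parity and compare to rp:
  r0: data parity 1, sent rp 1 → ok
  r1: data parity 0, sent rp 0 → ok
  r2: data parity 0, sent rp 1 → mismatch
  r3: data parity 1, sent rp 1 → ok
Recompute each column's even parity and compare to cp:
  c0: data parity 1, sent cp 1 → ok
  c1: data parity 0, sent cp 0 → ok
  c2: data parity 1, sent cp 0 → mismatch
Exactly one row (r2) and one column (c2) fail → the flipped bit is at their intersection.

row 2, column 2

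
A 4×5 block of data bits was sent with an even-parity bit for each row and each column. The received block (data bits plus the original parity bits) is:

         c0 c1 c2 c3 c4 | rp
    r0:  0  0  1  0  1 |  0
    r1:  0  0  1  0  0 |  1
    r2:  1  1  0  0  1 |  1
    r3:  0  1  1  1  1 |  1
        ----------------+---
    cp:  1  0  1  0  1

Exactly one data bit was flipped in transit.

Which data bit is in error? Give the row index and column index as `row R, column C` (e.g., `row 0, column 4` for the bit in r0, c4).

row 3, column 3

Recompute each row's even parity and compare to rp:
  r0: data parity 0, sent rp 0 → ok
  r1: data parity 1, sent rp 1 → ok
  r2: data parity 1, sent rp 1 → ok
  r3: data parity 0, sent rp 1 → mismatch
Recompute each column's even parity and compare to cp:
  c0: data parity 1, sent cp 1 → ok
  c1: data parity 0, sent cp 0 → ok
  c2: data parity 1, sent cp 1 → ok
  c3: data parity 1, sent cp 0 → mismatch
  c4: data parity 1, sent cp 1 → ok
Exactly one row (r3) and one column (c3) fail → the flipped bit is at their intersection.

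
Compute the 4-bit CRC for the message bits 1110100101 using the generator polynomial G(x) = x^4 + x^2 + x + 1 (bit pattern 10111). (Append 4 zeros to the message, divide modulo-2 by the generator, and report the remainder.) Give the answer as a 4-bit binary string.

Append 4 zeros: 11101001010000. Divide by 10111 (XOR where the leading bit is 1):
  pos 0: 11101 XOR 10111 = 01010
  pos 1: 10100 XOR 10111 = 00011
  pos 4: 11010 XOR 10111 = 01101
  pos 5: 11011 XOR 10111 = 01100
  pos 6: 11000 XOR 10111 = 01111
  pos 7: 11110 XOR 10111 = 01001
  pos 8: 10010 XOR 10111 = 00101
Remainder (last 4 bits) = 1010. This is the CRC / FCS.

1010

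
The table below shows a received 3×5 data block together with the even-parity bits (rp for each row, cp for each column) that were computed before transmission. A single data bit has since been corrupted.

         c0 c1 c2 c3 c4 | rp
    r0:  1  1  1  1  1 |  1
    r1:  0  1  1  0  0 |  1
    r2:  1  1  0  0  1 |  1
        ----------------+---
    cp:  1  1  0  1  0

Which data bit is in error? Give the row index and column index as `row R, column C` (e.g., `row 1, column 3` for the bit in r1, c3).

row 1, column 0

Recompute each row's even parity and compare to rp:
  r0: data parity 1, sent rp 1 → ok
  r1: data parity 0, sent rp 1 → mismatch
  r2: data parity 1, sent rp 1 → ok
Recompute each column's even parity and compare to cp:
  c0: data parity 0, sent cp 1 → mismatch
  c1: data parity 1, sent cp 1 → ok
  c2: data parity 0, sent cp 0 → ok
  c3: data parity 1, sent cp 1 → ok
  c4: data parity 0, sent cp 0 → ok
Exactly one row (r1) and one column (c0) fail → the flipped bit is at their intersection.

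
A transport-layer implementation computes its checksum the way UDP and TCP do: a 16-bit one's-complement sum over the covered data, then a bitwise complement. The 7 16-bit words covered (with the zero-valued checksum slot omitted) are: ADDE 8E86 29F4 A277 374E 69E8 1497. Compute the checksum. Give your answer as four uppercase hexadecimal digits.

One's-complement addition (fold any carry out of bit 15 back into bit 0):
  0xADDE + 0x8E86 = 0x13C64 → wrap carry → 0x3C65
  0x3C65 + 0x29F4 = 0x06659
  0x6659 + 0xA277 = 0x108D0 → wrap carry → 0x08D1
  0x08D1 + 0x374E = 0x0401F
  0x401F + 0x69E8 = 0x0AA07
  0xAA07 + 0x1497 = 0x0BE9E
One's-complement sum = 0xBE9E.
Checksum = ~0xBE9E & 0xFFFF = 0x4161.

4161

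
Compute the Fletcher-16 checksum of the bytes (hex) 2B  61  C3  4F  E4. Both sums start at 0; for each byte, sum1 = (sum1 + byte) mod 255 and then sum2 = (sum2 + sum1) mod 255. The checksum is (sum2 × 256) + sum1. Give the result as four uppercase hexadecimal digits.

Running sums (mod 255):
  after byte 0 (2B): sum1=43, sum2=43
  after byte 1 (61): sum1=140, sum2=183
  after byte 2 (C3): sum1=80, sum2=8
  after byte 3 (4F): sum1=159, sum2=167
  after byte 4 (E4): sum1=132, sum2=44
Checksum = sum2·256 + sum1 = 44·256 + 132 = 11396 = 0x2C84.

2C84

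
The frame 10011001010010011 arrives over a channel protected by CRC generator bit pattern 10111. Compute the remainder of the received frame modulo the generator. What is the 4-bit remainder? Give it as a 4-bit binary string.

0000

Modulo-2 division of 10011001010010011 by 10111:
  pos 0: 10011 XOR 10111 = 00100
  pos 2: 10000 XOR 10111 = 00111
  pos 4: 11110 XOR 10111 = 01001
  pos 5: 10011 XOR 10111 = 00100
  pos 7: 10000 XOR 10111 = 00111
  pos 9: 11110 XOR 10111 = 01001
  pos 10: 10010 XOR 10111 = 00101
  pos 12: 10111 XOR 10111 = 00000
Remainder = 0000 (zero — the frame passes the CRC check).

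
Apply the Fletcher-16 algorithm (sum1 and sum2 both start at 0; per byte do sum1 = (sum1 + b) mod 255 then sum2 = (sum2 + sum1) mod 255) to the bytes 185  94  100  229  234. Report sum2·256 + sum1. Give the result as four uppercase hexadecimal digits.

FD4D

Running sums (mod 255):
  after byte 0 (185): sum1=185, sum2=185
  after byte 1 (94): sum1=24, sum2=209
  after byte 2 (100): sum1=124, sum2=78
  after byte 3 (229): sum1=98, sum2=176
  after byte 4 (234): sum1=77, sum2=253
Checksum = sum2·256 + sum1 = 253·256 + 77 = 64845 = 0xFD4D.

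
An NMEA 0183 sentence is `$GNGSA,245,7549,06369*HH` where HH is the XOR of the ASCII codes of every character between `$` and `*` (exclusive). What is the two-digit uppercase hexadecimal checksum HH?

XOR the ASCII codes of the payload characters:
  'G' = 0x47 → acc = 0x47
  'N' = 0x4E → acc = 0x09
  'G' = 0x47 → acc = 0x4E
  'S' = 0x53 → acc = 0x1D
  'A' = 0x41 → acc = 0x5C
  ',' = 0x2C → acc = 0x70
  '2' = 0x32 → acc = 0x42
  '4' = 0x34 → acc = 0x76
  '5' = 0x35 → acc = 0x43
  ',' = 0x2C → acc = 0x6F
  '7' = 0x37 → acc = 0x58
  '5' = 0x35 → acc = 0x6D
  '4' = 0x34 → acc = 0x59
  '9' = 0x39 → acc = 0x60
  ',' = 0x2C → acc = 0x4C
  '0' = 0x30 → acc = 0x7C
  '6' = 0x36 → acc = 0x4A
  '3' = 0x33 → acc = 0x79
  '6' = 0x36 → acc = 0x4F
  '9' = 0x39 → acc = 0x76
Checksum = 0x76.

76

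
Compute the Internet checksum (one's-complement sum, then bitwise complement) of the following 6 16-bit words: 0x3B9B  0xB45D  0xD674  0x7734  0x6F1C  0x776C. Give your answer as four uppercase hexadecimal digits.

One's-complement addition (fold any carry out of bit 15 back into bit 0):
  0x3B9B + 0xB45D = 0x0EFF8
  0xEFF8 + 0xD674 = 0x1C66C → wrap carry → 0xC66D
  0xC66D + 0x7734 = 0x13DA1 → wrap carry → 0x3DA2
  0x3DA2 + 0x6F1C = 0x0ACBE
  0xACBE + 0x776C = 0x1242A → wrap carry → 0x242B
One's-complement sum = 0x242B.
Checksum = ~0x242B & 0xFFFF = 0xDBD4.

DBD4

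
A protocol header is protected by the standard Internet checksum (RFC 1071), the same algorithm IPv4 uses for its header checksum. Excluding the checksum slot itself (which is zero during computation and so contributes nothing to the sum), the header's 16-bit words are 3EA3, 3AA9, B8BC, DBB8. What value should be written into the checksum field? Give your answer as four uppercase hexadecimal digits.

F23D

One's-complement addition (fold any carry out of bit 15 back into bit 0):
  0x3EA3 + 0x3AA9 = 0x0794C
  0x794C + 0xB8BC = 0x13208 → wrap carry → 0x3209
  0x3209 + 0xDBB8 = 0x10DC1 → wrap carry → 0x0DC2
One's-complement sum = 0x0DC2.
Checksum = ~0x0DC2 & 0xFFFF = 0xF23D.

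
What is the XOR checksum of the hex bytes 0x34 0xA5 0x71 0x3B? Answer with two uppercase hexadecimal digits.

DB

XOR the bytes together:
  start with 0x34
  0x34 ⊕ 0xA5 = 0x91
  0x91 ⊕ 0x71 = 0xE0
  0xE0 ⊕ 0x3B = 0xDB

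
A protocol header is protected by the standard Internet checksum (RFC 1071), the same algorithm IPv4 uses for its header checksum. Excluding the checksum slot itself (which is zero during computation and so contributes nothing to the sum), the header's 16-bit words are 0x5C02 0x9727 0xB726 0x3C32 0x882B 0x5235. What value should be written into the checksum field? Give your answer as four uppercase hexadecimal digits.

3F1C

One's-complement addition (fold any carry out of bit 15 back into bit 0):
  0x5C02 + 0x9727 = 0x0F329
  0xF329 + 0xB726 = 0x1AA4F → wrap carry → 0xAA50
  0xAA50 + 0x3C32 = 0x0E682
  0xE682 + 0x882B = 0x16EAD → wrap carry → 0x6EAE
  0x6EAE + 0x5235 = 0x0C0E3
One's-complement sum = 0xC0E3.
Checksum = ~0xC0E3 & 0xFFFF = 0x3F1C.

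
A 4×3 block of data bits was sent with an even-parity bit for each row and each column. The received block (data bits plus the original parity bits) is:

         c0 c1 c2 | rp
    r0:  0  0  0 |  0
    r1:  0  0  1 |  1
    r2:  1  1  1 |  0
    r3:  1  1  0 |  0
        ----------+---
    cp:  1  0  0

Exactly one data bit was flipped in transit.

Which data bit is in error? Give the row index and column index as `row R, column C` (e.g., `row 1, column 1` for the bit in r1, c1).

Recompute each row's even parity and compare to rp:
  r0: data parity 0, sent rp 0 → ok
  r1: data parity 1, sent rp 1 → ok
  r2: data parity 1, sent rp 0 → mismatch
  r3: data parity 0, sent rp 0 → ok
Recompute each column's even parity and compare to cp:
  c0: data parity 0, sent cp 1 → mismatch
  c1: data parity 0, sent cp 0 → ok
  c2: data parity 0, sent cp 0 → ok
Exactly one row (r2) and one column (c0) fail → the flipped bit is at their intersection.

row 2, column 0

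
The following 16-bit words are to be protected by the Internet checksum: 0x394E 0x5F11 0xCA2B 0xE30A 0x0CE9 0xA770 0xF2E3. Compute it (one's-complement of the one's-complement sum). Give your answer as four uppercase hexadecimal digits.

132C

One's-complement addition (fold any carry out of bit 15 back into bit 0):
  0x394E + 0x5F11 = 0x0985F
  0x985F + 0xCA2B = 0x1628A → wrap carry → 0x628B
  0x628B + 0xE30A = 0x14595 → wrap carry → 0x4596
  0x4596 + 0x0CE9 = 0x0527F
  0x527F + 0xA770 = 0x0F9EF
  0xF9EF + 0xF2E3 = 0x1ECD2 → wrap carry → 0xECD3
One's-complement sum = 0xECD3.
Checksum = ~0xECD3 & 0xFFFF = 0x132C.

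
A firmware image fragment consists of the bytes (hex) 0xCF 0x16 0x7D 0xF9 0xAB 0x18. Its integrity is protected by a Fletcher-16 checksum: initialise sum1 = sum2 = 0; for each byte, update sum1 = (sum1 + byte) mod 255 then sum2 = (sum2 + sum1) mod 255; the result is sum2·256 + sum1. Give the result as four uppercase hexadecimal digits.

Running sums (mod 255):
  after byte 0 (0xCF): sum1=207, sum2=207
  after byte 1 (0x16): sum1=229, sum2=181
  after byte 2 (0x7D): sum1=99, sum2=25
  after byte 3 (0xF9): sum1=93, sum2=118
  after byte 4 (0xAB): sum1=9, sum2=127
  after byte 5 (0x18): sum1=33, sum2=160
Checksum = sum2·256 + sum1 = 160·256 + 33 = 40993 = 0xA021.

A021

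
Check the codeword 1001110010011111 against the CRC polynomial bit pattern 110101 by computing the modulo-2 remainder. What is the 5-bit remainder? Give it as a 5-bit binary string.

Modulo-2 division of 1001110010011111 by 110101:
  pos 0: 100111 XOR 110101 = 010010
  pos 1: 100100 XOR 110101 = 010001
  pos 2: 100010 XOR 110101 = 010111
  pos 3: 101111 XOR 110101 = 011010
  pos 4: 110100 XOR 110101 = 000001
  pos 9: 101111 XOR 110101 = 011010
  pos 10: 110101 XOR 110101 = 000000
Remainder = 00000 (zero — the frame passes the CRC check).

00000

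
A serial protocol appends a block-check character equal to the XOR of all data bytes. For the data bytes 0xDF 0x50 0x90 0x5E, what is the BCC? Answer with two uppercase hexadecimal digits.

41

XOR the bytes together:
  start with 0xDF
  0xDF ⊕ 0x50 = 0x8F
  0x8F ⊕ 0x90 = 0x1F
  0x1F ⊕ 0x5E = 0x41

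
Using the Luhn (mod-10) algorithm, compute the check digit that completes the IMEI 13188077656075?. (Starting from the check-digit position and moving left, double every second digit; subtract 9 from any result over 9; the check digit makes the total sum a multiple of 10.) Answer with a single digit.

4

Partial digits right→left: 5 7 0 6 5 6 7 7 0 8 8 1 3 1
Double every second digit counting from the check-digit position (so the 1st, 3rd, 5th, ... of the partial from the right).
  doubled (with −9 where >9): 1 0 1 5 0 7 6 → sum 20
  kept as-is: 7 6 6 7 8 1 1 → sum 36
Total = 20 + 36 = 56.
Check digit = (10 − (56 mod 10)) mod 10 = 4.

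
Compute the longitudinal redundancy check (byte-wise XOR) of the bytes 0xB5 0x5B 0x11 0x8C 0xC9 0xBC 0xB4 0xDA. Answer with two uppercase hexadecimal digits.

68

XOR the bytes together:
  start with 0xB5
  0xB5 ⊕ 0x5B = 0xEE
  0xEE ⊕ 0x11 = 0xFF
  0xFF ⊕ 0x8C = 0x73
  0x73 ⊕ 0xC9 = 0xBA
  0xBA ⊕ 0xBC = 0x06
  0x06 ⊕ 0xB4 = 0xB2
  0xB2 ⊕ 0xDA = 0x68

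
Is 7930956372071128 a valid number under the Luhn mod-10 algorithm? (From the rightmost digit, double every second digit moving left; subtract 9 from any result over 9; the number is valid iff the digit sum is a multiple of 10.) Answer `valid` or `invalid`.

From the right, keep odd positions and double even positions (subtract 9 from any doubled value over 9):
  doubled (positions 2,4,...): 4 2 0 5 3 9 6 5 → sum 34
  kept (positions 1,3,...): 8 1 7 2 3 5 0 9 → sum 35
Total = 69.
69 mod 10 = 9, so the number is invalid.

invalid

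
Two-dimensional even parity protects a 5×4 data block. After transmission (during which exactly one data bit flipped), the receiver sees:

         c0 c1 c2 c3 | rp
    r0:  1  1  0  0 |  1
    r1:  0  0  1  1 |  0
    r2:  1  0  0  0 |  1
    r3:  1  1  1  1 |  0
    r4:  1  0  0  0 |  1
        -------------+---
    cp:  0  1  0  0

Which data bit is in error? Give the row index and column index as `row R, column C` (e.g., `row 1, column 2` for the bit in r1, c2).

Recompute each row's even parity and compare to rp:
  r0: data parity 0, sent rp 1 → mismatch
  r1: data parity 0, sent rp 0 → ok
  r2: data parity 1, sent rp 1 → ok
  r3: data parity 0, sent rp 0 → ok
  r4: data parity 1, sent rp 1 → ok
Recompute each column's even parity and compare to cp:
  c0: data parity 0, sent cp 0 → ok
  c1: data parity 0, sent cp 1 → mismatch
  c2: data parity 0, sent cp 0 → ok
  c3: data parity 0, sent cp 0 → ok
Exactly one row (r0) and one column (c1) fail → the flipped bit is at their intersection.

row 0, column 1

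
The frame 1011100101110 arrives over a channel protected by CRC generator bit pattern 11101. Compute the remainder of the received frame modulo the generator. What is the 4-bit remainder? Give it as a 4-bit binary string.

Modulo-2 division of 1011100101110 by 11101:
  pos 0: 10111 XOR 11101 = 01010
  pos 1: 10100 XOR 11101 = 01001
  pos 2: 10010 XOR 11101 = 01111
  pos 3: 11111 XOR 11101 = 00010
  pos 6: 10011 XOR 11101 = 01110
  pos 7: 11101 XOR 11101 = 00000
Remainder = 0000 (zero — the frame passes the CRC check).

0000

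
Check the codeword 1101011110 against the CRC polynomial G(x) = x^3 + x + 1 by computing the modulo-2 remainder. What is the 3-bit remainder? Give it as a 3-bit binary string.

000

Modulo-2 division of 1101011110 by 1011:
  pos 0: 1101 XOR 1011 = 0110
  pos 1: 1100 XOR 1011 = 0111
  pos 2: 1111 XOR 1011 = 0100
  pos 3: 1001 XOR 1011 = 0010
  pos 5: 1011 XOR 1011 = 0000
Remainder = 000 (zero — the frame passes the CRC check).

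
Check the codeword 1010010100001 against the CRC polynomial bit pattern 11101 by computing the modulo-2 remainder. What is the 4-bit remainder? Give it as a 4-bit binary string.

Modulo-2 division of 1010010100001 by 11101:
  pos 0: 10100 XOR 11101 = 01001
  pos 1: 10011 XOR 11101 = 01110
  pos 2: 11100 XOR 11101 = 00001
  pos 6: 11000 XOR 11101 = 00101
  pos 8: 10101 XOR 11101 = 01000
Remainder = 1000 (nonzero — an error is detected).

1000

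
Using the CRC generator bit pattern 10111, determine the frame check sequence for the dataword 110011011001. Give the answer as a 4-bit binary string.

Append 4 zeros: 1100110110010000. Divide by 10111 (XOR where the leading bit is 1):
  pos 0: 11001 XOR 10111 = 01110
  pos 1: 11101 XOR 10111 = 01010
  pos 2: 10100 XOR 10111 = 00011
  pos 5: 11110 XOR 10111 = 01001
  pos 6: 10010 XOR 10111 = 00101
  pos 8: 10110 XOR 10111 = 00001
Remainder (last 4 bits) = 1000. This is the CRC / FCS.

1000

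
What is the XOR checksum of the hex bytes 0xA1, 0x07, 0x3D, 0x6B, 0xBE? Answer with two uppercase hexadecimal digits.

XOR the bytes together:
  start with 0xA1
  0xA1 ⊕ 0x07 = 0xA6
  0xA6 ⊕ 0x3D = 0x9B
  0x9B ⊕ 0x6B = 0xF0
  0xF0 ⊕ 0xBE = 0x4E

4E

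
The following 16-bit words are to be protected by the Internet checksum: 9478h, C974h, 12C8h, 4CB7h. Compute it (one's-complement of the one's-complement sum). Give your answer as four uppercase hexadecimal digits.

One's-complement addition (fold any carry out of bit 15 back into bit 0):
  0x9478 + 0xC974 = 0x15DEC → wrap carry → 0x5DED
  0x5DED + 0x12C8 = 0x070B5
  0x70B5 + 0x4CB7 = 0x0BD6C
One's-complement sum = 0xBD6C.
Checksum = ~0xBD6C & 0xFFFF = 0x4293.

4293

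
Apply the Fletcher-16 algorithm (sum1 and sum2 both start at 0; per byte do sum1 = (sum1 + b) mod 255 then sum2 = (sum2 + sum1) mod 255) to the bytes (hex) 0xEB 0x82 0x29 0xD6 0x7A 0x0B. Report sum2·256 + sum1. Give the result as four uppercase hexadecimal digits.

Running sums (mod 255):
  after byte 0 (0xEB): sum1=235, sum2=235
  after byte 1 (0x82): sum1=110, sum2=90
  after byte 2 (0x29): sum1=151, sum2=241
  after byte 3 (0xD6): sum1=110, sum2=96
  after byte 4 (0x7A): sum1=232, sum2=73
  after byte 5 (0x0B): sum1=243, sum2=61
Checksum = sum2·256 + sum1 = 61·256 + 243 = 15859 = 0x3DF3.

3DF3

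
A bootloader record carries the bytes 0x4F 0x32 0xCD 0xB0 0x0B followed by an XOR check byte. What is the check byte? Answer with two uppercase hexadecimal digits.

XOR the bytes together:
  start with 0x4F
  0x4F ⊕ 0x32 = 0x7D
  0x7D ⊕ 0xCD = 0xB0
  0xB0 ⊕ 0xB0 = 0x00
  0x00 ⊕ 0x0B = 0x0B

0B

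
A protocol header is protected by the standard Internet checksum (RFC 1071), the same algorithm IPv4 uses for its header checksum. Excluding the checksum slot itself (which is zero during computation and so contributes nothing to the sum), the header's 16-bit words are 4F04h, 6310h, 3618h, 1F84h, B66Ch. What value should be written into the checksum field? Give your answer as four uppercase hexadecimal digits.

41E2

One's-complement addition (fold any carry out of bit 15 back into bit 0):
  0x4F04 + 0x6310 = 0x0B214
  0xB214 + 0x3618 = 0x0E82C
  0xE82C + 0x1F84 = 0x107B0 → wrap carry → 0x07B1
  0x07B1 + 0xB66C = 0x0BE1D
One's-complement sum = 0xBE1D.
Checksum = ~0xBE1D & 0xFFFF = 0x41E2.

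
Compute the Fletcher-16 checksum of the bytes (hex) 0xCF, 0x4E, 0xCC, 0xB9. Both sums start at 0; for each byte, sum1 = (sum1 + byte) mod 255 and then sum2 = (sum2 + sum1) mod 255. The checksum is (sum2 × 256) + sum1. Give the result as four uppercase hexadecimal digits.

Running sums (mod 255):
  after byte 0 (0xCF): sum1=207, sum2=207
  after byte 1 (0x4E): sum1=30, sum2=237
  after byte 2 (0xCC): sum1=234, sum2=216
  after byte 3 (0xB9): sum1=164, sum2=125
Checksum = sum2·256 + sum1 = 125·256 + 164 = 32164 = 0x7DA4.

7DA4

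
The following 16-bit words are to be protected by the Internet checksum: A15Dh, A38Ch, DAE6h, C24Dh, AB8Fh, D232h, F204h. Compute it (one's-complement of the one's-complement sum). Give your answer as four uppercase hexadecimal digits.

One's-complement addition (fold any carry out of bit 15 back into bit 0):
  0xA15D + 0xA38C = 0x144E9 → wrap carry → 0x44EA
  0x44EA + 0xDAE6 = 0x11FD0 → wrap carry → 0x1FD1
  0x1FD1 + 0xC24D = 0x0E21E
  0xE21E + 0xAB8F = 0x18DAD → wrap carry → 0x8DAE
  0x8DAE + 0xD232 = 0x15FE0 → wrap carry → 0x5FE1
  0x5FE1 + 0xF204 = 0x151E5 → wrap carry → 0x51E6
One's-complement sum = 0x51E6.
Checksum = ~0x51E6 & 0xFFFF = 0xAE19.

AE19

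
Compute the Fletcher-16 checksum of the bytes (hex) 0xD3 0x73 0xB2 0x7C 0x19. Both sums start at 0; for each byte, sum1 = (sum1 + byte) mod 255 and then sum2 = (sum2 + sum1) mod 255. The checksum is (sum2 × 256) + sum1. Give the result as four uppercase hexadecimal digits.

Running sums (mod 255):
  after byte 0 (0xD3): sum1=211, sum2=211
  after byte 1 (0x73): sum1=71, sum2=27
  after byte 2 (0xB2): sum1=249, sum2=21
  after byte 3 (0x7C): sum1=118, sum2=139
  after byte 4 (0x19): sum1=143, sum2=27
Checksum = sum2·256 + sum1 = 27·256 + 143 = 7055 = 0x1B8F.

1B8F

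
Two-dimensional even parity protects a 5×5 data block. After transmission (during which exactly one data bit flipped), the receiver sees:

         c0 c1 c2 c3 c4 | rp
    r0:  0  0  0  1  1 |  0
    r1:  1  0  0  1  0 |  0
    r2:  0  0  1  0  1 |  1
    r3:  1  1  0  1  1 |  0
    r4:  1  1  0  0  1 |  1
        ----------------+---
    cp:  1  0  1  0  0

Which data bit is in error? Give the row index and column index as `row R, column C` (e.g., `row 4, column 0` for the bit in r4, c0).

row 2, column 3

Recompute each row's even parity and compare to rp:
  r0: data parity 0, sent rp 0 → ok
  r1: data parity 0, sent rp 0 → ok
  r2: data parity 0, sent rp 1 → mismatch
  r3: data parity 0, sent rp 0 → ok
  r4: data parity 1, sent rp 1 → ok
Recompute each column's even parity and compare to cp:
  c0: data parity 1, sent cp 1 → ok
  c1: data parity 0, sent cp 0 → ok
  c2: data parity 1, sent cp 1 → ok
  c3: data parity 1, sent cp 0 → mismatch
  c4: data parity 0, sent cp 0 → ok
Exactly one row (r2) and one column (c3) fail → the flipped bit is at their intersection.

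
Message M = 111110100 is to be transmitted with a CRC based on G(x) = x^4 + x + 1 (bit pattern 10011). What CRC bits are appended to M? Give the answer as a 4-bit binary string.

0101

Append 4 zeros: 1111101000000. Divide by 10011 (XOR where the leading bit is 1):
  pos 0: 11111 XOR 10011 = 01100
  pos 1: 11000 XOR 10011 = 01011
  pos 2: 10111 XOR 10011 = 00100
  pos 4: 10000 XOR 10011 = 00011
  pos 7: 11000 XOR 10011 = 01011
  pos 8: 10110 XOR 10011 = 00101
Remainder (last 4 bits) = 0101. This is the CRC / FCS.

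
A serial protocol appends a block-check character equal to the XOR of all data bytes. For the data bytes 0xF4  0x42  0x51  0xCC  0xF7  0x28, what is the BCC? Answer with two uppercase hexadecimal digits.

XOR the bytes together:
  start with 0xF4
  0xF4 ⊕ 0x42 = 0xB6
  0xB6 ⊕ 0x51 = 0xE7
  0xE7 ⊕ 0xCC = 0x2B
  0x2B ⊕ 0xF7 = 0xDC
  0xDC ⊕ 0x28 = 0xF4

F4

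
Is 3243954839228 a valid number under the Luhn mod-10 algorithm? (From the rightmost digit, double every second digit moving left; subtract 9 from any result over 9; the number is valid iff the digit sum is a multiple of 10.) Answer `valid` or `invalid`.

From the right, keep odd positions and double even positions (subtract 9 from any doubled value over 9):
  doubled (positions 2,4,...): 4 9 7 1 6 4 → sum 31
  kept (positions 1,3,...): 8 2 3 4 9 4 3 → sum 33
Total = 64.
64 mod 10 = 4, so the number is invalid.

invalid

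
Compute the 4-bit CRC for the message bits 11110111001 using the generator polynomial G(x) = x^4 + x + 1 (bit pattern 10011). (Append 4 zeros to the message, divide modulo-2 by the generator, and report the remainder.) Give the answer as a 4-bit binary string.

0010

Append 4 zeros: 111101110010000. Divide by 10011 (XOR where the leading bit is 1):
  pos 0: 11110 XOR 10011 = 01101
  pos 1: 11011 XOR 10011 = 01000
  pos 2: 10001 XOR 10011 = 00010
  pos 5: 10100 XOR 10011 = 00111
  pos 7: 11110 XOR 10011 = 01101
  pos 8: 11010 XOR 10011 = 01001
  pos 9: 10010 XOR 10011 = 00001
Remainder (last 4 bits) = 0010. This is the CRC / FCS.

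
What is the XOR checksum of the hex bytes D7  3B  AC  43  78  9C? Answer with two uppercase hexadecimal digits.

E7

XOR the bytes together:
  start with 0xD7
  0xD7 ⊕ 0x3B = 0xEC
  0xEC ⊕ 0xAC = 0x40
  0x40 ⊕ 0x43 = 0x03
  0x03 ⊕ 0x78 = 0x7B
  0x7B ⊕ 0x9C = 0xE7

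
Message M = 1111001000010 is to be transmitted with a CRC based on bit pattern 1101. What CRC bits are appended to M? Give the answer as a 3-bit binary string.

101

Append 3 zeros: 1111001000010000. Divide by 1101 (XOR where the leading bit is 1):
  pos 0: 1111 XOR 1101 = 0010
  pos 2: 1000 XOR 1101 = 0101
  pos 3: 1011 XOR 1101 = 0110
  pos 4: 1100 XOR 1101 = 0001
  pos 7: 1000 XOR 1101 = 0101
  pos 8: 1011 XOR 1101 = 0110
  pos 9: 1100 XOR 1101 = 0001
  pos 12: 1000 XOR 1101 = 0101
Remainder (last 3 bits) = 101. This is the CRC / FCS.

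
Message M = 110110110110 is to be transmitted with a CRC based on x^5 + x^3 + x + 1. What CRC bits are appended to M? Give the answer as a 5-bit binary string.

11000

Append 5 zeros: 11011011011000000. Divide by 101011 (XOR where the leading bit is 1):
  pos 0: 110110 XOR 101011 = 011101
  pos 1: 111011 XOR 101011 = 010000
  pos 2: 100001 XOR 101011 = 001010
  pos 4: 101001 XOR 101011 = 000010
  pos 8: 101000 XOR 101011 = 000011
Remainder (last 5 bits) = 11000. This is the CRC / FCS.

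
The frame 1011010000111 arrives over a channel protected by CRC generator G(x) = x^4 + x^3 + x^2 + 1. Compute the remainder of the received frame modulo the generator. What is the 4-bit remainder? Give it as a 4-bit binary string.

1101

Modulo-2 division of 1011010000111 by 11101:
  pos 0: 10110 XOR 11101 = 01011
  pos 1: 10111 XOR 11101 = 01010
  pos 2: 10100 XOR 11101 = 01001
  pos 3: 10010 XOR 11101 = 01111
  pos 4: 11110 XOR 11101 = 00011
  pos 7: 11011 XOR 11101 = 00110
Remainder = 1101 (nonzero — an error is detected).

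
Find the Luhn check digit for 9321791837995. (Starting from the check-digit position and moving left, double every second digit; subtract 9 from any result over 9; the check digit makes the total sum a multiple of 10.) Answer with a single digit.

Partial digits right→left: 5 9 9 7 3 8 1 9 7 1 2 3 9
Double every second digit counting from the check-digit position (so the 1st, 3rd, 5th, ... of the partial from the right).
  doubled (with −9 where >9): 1 9 6 2 5 4 9 → sum 36
  kept as-is: 9 7 8 9 1 3 → sum 37
Total = 36 + 37 = 73.
Check digit = (10 − (73 mod 10)) mod 10 = 7.

7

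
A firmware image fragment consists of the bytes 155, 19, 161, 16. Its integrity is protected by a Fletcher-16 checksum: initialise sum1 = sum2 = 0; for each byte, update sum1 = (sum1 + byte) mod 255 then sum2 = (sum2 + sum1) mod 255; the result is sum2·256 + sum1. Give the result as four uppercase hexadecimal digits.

Running sums (mod 255):
  after byte 0 (155): sum1=155, sum2=155
  after byte 1 (19): sum1=174, sum2=74
  after byte 2 (161): sum1=80, sum2=154
  after byte 3 (16): sum1=96, sum2=250
Checksum = sum2·256 + sum1 = 250·256 + 96 = 64096 = 0xFA60.

FA60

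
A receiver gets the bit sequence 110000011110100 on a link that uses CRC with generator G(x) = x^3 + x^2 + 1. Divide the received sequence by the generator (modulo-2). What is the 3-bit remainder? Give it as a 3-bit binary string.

Modulo-2 division of 110000011110100 by 1101:
  pos 0: 1100 XOR 1101 = 0001
  pos 3: 1000 XOR 1101 = 0101
  pos 4: 1011 XOR 1101 = 0110
  pos 5: 1101 XOR 1101 = 0000
  pos 9: 1101 XOR 1101 = 0000
Remainder = 000 (zero — the frame passes the CRC check).

000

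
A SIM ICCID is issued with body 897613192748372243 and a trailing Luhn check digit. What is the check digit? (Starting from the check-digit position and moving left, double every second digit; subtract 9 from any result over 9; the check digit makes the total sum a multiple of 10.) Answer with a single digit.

4

Partial digits right→left: 3 4 2 2 7 3 8 4 7 2 9 1 3 1 6 7 9 8
Double every second digit counting from the check-digit position (so the 1st, 3rd, 5th, ... of the partial from the right).
  doubled (with −9 where >9): 6 4 5 7 5 9 6 3 9 → sum 54
  kept as-is: 4 2 3 4 2 1 1 7 8 → sum 32
Total = 54 + 32 = 86.
Check digit = (10 − (86 mod 10)) mod 10 = 4.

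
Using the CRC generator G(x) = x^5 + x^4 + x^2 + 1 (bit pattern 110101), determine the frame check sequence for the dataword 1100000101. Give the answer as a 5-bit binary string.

01001

Append 5 zeros: 110000010100000. Divide by 110101 (XOR where the leading bit is 1):
  pos 0: 110000 XOR 110101 = 000101
  pos 3: 101010 XOR 110101 = 011111
  pos 4: 111111 XOR 110101 = 001010
  pos 6: 101000 XOR 110101 = 011101
  pos 7: 111010 XOR 110101 = 001111
  pos 9: 111100 XOR 110101 = 001001
Remainder (last 5 bits) = 01001. This is the CRC / FCS.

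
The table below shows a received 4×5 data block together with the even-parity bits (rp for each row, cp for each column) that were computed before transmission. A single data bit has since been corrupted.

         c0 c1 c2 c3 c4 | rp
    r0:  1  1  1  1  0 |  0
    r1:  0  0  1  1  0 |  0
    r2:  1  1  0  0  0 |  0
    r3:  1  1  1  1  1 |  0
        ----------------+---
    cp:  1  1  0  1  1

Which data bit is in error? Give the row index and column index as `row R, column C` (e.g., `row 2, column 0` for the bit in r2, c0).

row 3, column 2

Recompute each row's even parity and compare to rp:
  r0: data parity 0, sent rp 0 → ok
  r1: data parity 0, sent rp 0 → ok
  r2: data parity 0, sent rp 0 → ok
  r3: data parity 1, sent rp 0 → mismatch
Recompute each column's even parity and compare to cp:
  c0: data parity 1, sent cp 1 → ok
  c1: data parity 1, sent cp 1 → ok
  c2: data parity 1, sent cp 0 → mismatch
  c3: data parity 1, sent cp 1 → ok
  c4: data parity 1, sent cp 1 → ok
Exactly one row (r3) and one column (c2) fail → the flipped bit is at their intersection.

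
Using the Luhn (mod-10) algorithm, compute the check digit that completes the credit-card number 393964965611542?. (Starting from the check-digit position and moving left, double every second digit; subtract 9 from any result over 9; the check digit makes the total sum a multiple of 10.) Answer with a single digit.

Partial digits right→left: 2 4 5 1 1 6 5 6 9 4 6 9 3 9 3
Double every second digit counting from the check-digit position (so the 1st, 3rd, 5th, ... of the partial from the right).
  doubled (with −9 where >9): 4 1 2 1 9 3 6 6 → sum 32
  kept as-is: 4 1 6 6 4 9 9 → sum 39
Total = 32 + 39 = 71.
Check digit = (10 − (71 mod 10)) mod 10 = 9.

9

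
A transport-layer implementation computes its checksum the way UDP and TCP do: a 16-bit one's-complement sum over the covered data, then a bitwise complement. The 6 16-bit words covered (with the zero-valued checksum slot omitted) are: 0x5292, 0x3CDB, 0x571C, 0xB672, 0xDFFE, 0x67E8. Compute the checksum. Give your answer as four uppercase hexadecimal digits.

One's-complement addition (fold any carry out of bit 15 back into bit 0):
  0x5292 + 0x3CDB = 0x08F6D
  0x8F6D + 0x571C = 0x0E689
  0xE689 + 0xB672 = 0x19CFB → wrap carry → 0x9CFC
  0x9CFC + 0xDFFE = 0x17CFA → wrap carry → 0x7CFB
  0x7CFB + 0x67E8 = 0x0E4E3
One's-complement sum = 0xE4E3.
Checksum = ~0xE4E3 & 0xFFFF = 0x1B1C.

1B1C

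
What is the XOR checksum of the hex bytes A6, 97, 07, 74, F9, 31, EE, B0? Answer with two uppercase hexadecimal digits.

D4

XOR the bytes together:
  start with 0xA6
  0xA6 ⊕ 0x97 = 0x31
  0x31 ⊕ 0x07 = 0x36
  0x36 ⊕ 0x74 = 0x42
  0x42 ⊕ 0xF9 = 0xBB
  0xBB ⊕ 0x31 = 0x8A
  0x8A ⊕ 0xEE = 0x64
  0x64 ⊕ 0xB0 = 0xD4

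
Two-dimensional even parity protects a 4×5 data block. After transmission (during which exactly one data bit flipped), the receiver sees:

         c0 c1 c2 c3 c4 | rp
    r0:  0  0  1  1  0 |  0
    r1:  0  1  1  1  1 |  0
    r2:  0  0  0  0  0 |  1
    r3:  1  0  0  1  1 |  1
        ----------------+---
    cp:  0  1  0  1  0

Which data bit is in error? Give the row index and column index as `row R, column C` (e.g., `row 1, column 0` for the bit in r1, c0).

Recompute each row's even parity and compare to rp:
  r0: data parity 0, sent rp 0 → ok
  r1: data parity 0, sent rp 0 → ok
  r2: data parity 0, sent rp 1 → mismatch
  r3: data parity 1, sent rp 1 → ok
Recompute each column's even parity and compare to cp:
  c0: data parity 1, sent cp 0 → mismatch
  c1: data parity 1, sent cp 1 → ok
  c2: data parity 0, sent cp 0 → ok
  c3: data parity 1, sent cp 1 → ok
  c4: data parity 0, sent cp 0 → ok
Exactly one row (r2) and one column (c0) fail → the flipped bit is at their intersection.

row 2, column 0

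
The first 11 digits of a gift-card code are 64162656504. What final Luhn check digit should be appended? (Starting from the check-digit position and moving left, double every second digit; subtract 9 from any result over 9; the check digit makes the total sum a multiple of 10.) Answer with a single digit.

Partial digits right→left: 4 0 5 6 5 6 2 6 1 4 6
Double every second digit counting from the check-digit position (so the 1st, 3rd, 5th, ... of the partial from the right).
  doubled (with −9 where >9): 8 1 1 4 2 3 → sum 19
  kept as-is: 0 6 6 6 4 → sum 22
Total = 19 + 22 = 41.
Check digit = (10 − (41 mod 10)) mod 10 = 9.

9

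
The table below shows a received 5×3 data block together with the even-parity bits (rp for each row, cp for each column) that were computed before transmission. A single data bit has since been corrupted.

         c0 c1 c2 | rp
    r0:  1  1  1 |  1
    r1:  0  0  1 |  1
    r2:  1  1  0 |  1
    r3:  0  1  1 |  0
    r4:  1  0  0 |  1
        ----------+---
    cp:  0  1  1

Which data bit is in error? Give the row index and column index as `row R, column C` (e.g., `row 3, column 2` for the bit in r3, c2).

row 2, column 0

Recompute each row's even parity and compare to rp:
  r0: data parity 1, sent rp 1 → ok
  r1: data parity 1, sent rp 1 → ok
  r2: data parity 0, sent rp 1 → mismatch
  r3: data parity 0, sent rp 0 → ok
  r4: data parity 1, sent rp 1 → ok
Recompute each column's even parity and compare to cp:
  c0: data parity 1, sent cp 0 → mismatch
  c1: data parity 1, sent cp 1 → ok
  c2: data parity 1, sent cp 1 → ok
Exactly one row (r2) and one column (c0) fail → the flipped bit is at their intersection.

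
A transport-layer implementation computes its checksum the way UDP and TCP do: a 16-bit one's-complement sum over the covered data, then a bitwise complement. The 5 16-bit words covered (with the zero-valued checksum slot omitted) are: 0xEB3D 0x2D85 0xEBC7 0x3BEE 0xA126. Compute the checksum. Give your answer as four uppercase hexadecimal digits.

One's-complement addition (fold any carry out of bit 15 back into bit 0):
  0xEB3D + 0x2D85 = 0x118C2 → wrap carry → 0x18C3
  0x18C3 + 0xEBC7 = 0x1048A → wrap carry → 0x048B
  0x048B + 0x3BEE = 0x04079
  0x4079 + 0xA126 = 0x0E19F
One's-complement sum = 0xE19F.
Checksum = ~0xE19F & 0xFFFF = 0x1E60.

1E60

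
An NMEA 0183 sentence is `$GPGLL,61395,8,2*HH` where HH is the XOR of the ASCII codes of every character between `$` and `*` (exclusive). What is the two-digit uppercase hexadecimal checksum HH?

4E

XOR the ASCII codes of the payload characters:
  'G' = 0x47 → acc = 0x47
  'P' = 0x50 → acc = 0x17
  'G' = 0x47 → acc = 0x50
  'L' = 0x4C → acc = 0x1C
  'L' = 0x4C → acc = 0x50
  ',' = 0x2C → acc = 0x7C
  '6' = 0x36 → acc = 0x4A
  '1' = 0x31 → acc = 0x7B
  '3' = 0x33 → acc = 0x48
  '9' = 0x39 → acc = 0x71
  '5' = 0x35 → acc = 0x44
  ',' = 0x2C → acc = 0x68
  '8' = 0x38 → acc = 0x50
  ',' = 0x2C → acc = 0x7C
  '2' = 0x32 → acc = 0x4E
Checksum = 0x4E.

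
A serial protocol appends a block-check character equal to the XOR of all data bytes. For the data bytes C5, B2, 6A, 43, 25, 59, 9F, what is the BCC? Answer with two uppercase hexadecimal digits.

XOR the bytes together:
  start with 0xC5
  0xC5 ⊕ 0xB2 = 0x77
  0x77 ⊕ 0x6A = 0x1D
  0x1D ⊕ 0x43 = 0x5E
  0x5E ⊕ 0x25 = 0x7B
  0x7B ⊕ 0x59 = 0x22
  0x22 ⊕ 0x9F = 0xBD

BD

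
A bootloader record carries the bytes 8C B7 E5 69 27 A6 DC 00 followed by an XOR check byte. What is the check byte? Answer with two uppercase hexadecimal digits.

EA

XOR the bytes together:
  start with 0x8C
  0x8C ⊕ 0xB7 = 0x3B
  0x3B ⊕ 0xE5 = 0xDE
  0xDE ⊕ 0x69 = 0xB7
  0xB7 ⊕ 0x27 = 0x90
  0x90 ⊕ 0xA6 = 0x36
  0x36 ⊕ 0xDC = 0xEA
  0xEA ⊕ 0x00 = 0xEA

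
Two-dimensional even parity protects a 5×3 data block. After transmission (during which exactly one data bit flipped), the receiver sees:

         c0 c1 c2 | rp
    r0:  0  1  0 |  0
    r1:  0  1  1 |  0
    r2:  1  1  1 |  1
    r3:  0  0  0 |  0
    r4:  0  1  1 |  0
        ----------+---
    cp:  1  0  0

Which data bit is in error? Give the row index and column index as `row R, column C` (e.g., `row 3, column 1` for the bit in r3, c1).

Recompute each row's even parity and compare to rp:
  r0: data parity 1, sent rp 0 → mismatch
  r1: data parity 0, sent rp 0 → ok
  r2: data parity 1, sent rp 1 → ok
  r3: data parity 0, sent rp 0 → ok
  r4: data parity 0, sent rp 0 → ok
Recompute each column's even parity and compare to cp:
  c0: data parity 1, sent cp 1 → ok
  c1: data parity 0, sent cp 0 → ok
  c2: data parity 1, sent cp 0 → mismatch
Exactly one row (r0) and one column (c2) fail → the flipped bit is at their intersection.

row 0, column 2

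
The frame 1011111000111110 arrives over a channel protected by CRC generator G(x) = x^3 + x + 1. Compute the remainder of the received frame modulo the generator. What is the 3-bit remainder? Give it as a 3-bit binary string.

101

Modulo-2 division of 1011111000111110 by 1011:
  pos 0: 1011 XOR 1011 = 0000
  pos 4: 1110 XOR 1011 = 0101
  pos 5: 1010 XOR 1011 = 0001
  pos 8: 1011 XOR 1011 = 0000
  pos 12: 1110 XOR 1011 = 0101
Remainder = 101 (nonzero — an error is detected).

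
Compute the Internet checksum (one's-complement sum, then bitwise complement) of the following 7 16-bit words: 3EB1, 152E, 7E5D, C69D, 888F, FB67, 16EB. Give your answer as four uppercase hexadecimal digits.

One's-complement addition (fold any carry out of bit 15 back into bit 0):
  0x3EB1 + 0x152E = 0x053DF
  0x53DF + 0x7E5D = 0x0D23C
  0xD23C + 0xC69D = 0x198D9 → wrap carry → 0x98DA
  0x98DA + 0x888F = 0x12169 → wrap carry → 0x216A
  0x216A + 0xFB67 = 0x11CD1 → wrap carry → 0x1CD2
  0x1CD2 + 0x16EB = 0x033BD
One's-complement sum = 0x33BD.
Checksum = ~0x33BD & 0xFFFF = 0xCC42.

CC42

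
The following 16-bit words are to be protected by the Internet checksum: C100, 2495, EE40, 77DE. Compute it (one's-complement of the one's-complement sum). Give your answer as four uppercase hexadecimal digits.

B44A

One's-complement addition (fold any carry out of bit 15 back into bit 0):
  0xC100 + 0x2495 = 0x0E595
  0xE595 + 0xEE40 = 0x1D3D5 → wrap carry → 0xD3D6
  0xD3D6 + 0x77DE = 0x14BB4 → wrap carry → 0x4BB5
One's-complement sum = 0x4BB5.
Checksum = ~0x4BB5 & 0xFFFF = 0xB44A.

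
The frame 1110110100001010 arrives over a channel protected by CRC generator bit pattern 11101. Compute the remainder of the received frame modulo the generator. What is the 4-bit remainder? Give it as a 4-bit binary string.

Modulo-2 division of 1110110100001010 by 11101:
  pos 0: 11101 XOR 11101 = 00000
  pos 5: 10100 XOR 11101 = 01001
  pos 6: 10010 XOR 11101 = 01111
  pos 7: 11110 XOR 11101 = 00011
  pos 10: 11101 XOR 11101 = 00000
Remainder = 0000 (zero — the frame passes the CRC check).

0000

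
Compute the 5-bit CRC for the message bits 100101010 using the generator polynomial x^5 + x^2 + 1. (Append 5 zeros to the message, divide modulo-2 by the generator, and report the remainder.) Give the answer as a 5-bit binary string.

Append 5 zeros: 10010101000000. Divide by 100101 (XOR where the leading bit is 1):
  pos 0: 100101 XOR 100101 = 000000
  pos 7: 100000 XOR 100101 = 000101
Remainder (last 5 bits) = 01010. This is the CRC / FCS.

01010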